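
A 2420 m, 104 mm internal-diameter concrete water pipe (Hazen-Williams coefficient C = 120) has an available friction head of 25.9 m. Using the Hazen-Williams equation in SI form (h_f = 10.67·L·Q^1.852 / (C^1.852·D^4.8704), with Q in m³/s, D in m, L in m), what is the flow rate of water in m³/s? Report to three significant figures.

Q ≈ 0.00750 m³/s

Rearranging: Q = [h_f·C^1.852·D^4.8704 / (10.67·L)]^(1/1.852)
Q = [25.9·120^1.852·0.104^4.8704 / (10.67·2420)]^0.540 = 0.007499 m³/s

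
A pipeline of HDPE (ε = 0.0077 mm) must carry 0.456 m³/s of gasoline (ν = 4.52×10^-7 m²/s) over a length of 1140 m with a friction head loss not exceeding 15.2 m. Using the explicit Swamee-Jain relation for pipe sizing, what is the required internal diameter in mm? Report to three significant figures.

Swamee-Jain (Type III): D = 0.66·[ε^1.25·(LQ²/(gh_f))^4.75 + ν·Q^9.4·(L/(gh_f))^5.2]^0.04
LQ²/(gh_f) = 1.590; L/(gh_f) = 7.645
Term 1 = ε^1.25·(…)^4.75 = 3.67×10^-6; Term 2 = ν·Q^9.4·(…)^5.2 = 1.10×10^-5
D = 0.66·(3.67×10^-6 + 1.10×10^-5)^0.04 = 0.4229 m = 423 mm
Check: V = 3.25 m/s, Re = 3.04×10^6, f = 0.01052, h_f = 15.2 m ≈ 15.2 m ✓

D ≈ 423 mm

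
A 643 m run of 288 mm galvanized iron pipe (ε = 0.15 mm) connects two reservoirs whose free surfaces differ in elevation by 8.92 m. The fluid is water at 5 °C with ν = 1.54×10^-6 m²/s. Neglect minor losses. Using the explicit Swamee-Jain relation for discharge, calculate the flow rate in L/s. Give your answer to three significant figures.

Swamee-Jain (Type II): Q = -0.965·√(gD⁵h_f/L)·ln[ε/(3.7D) + √(3.17ν²L/(gD³h_f))]
√(gD⁵h_f/L) = √(9.81·0.288⁵·8.92/643) = 0.01642
ε/(3.7D) = 1.41×10^-4; √(3.17ν²L/(gD³h_f)) = 4.81×10^-5
Q = -0.965·0.01642·ln(1.889×10^-4) = 0.1359 m³/s
Check: V = 2.09 m/s, Re = 3.90×10^5, f = 0.01814, h_f = 8.98 m ≈ 8.92 m ✓

Q ≈ 136 L/s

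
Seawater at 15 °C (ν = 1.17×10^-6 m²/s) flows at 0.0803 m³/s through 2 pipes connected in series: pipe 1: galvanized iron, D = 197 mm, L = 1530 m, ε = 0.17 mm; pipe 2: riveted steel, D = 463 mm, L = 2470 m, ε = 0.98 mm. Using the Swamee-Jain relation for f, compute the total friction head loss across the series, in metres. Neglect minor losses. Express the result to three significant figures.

H ≈ 56.0 m

Pipe 1: V = 2.634 m/s, Re = 4.44×10^5, ε/D = 8.63×10^-4, f = 0.01982, h_1 = f(L/D)V²/2g = 54.45 m
Pipe 2: V = 0.4769 m/s, Re = 1.89×10^5, ε/D = 0.00212, f = 0.02486, h_2 = f(L/D)V²/2g = 1.538 m
Series → Q common, losses add: H = Σh = 55.98 m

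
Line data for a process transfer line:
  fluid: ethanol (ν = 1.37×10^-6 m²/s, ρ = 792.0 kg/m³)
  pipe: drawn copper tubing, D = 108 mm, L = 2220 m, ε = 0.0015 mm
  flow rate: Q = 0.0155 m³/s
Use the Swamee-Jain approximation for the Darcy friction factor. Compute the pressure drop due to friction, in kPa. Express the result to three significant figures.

Δp ≈ 395 kPa

V = 4Q/(πD²) = 4·0.0155/(π·0.108²) = 1.692 m/s
Re = VD/ν = 1.692·0.108/1.37×10^-6 = 1.33×10^5 → turbulent
ε/D = 0.0015/108 = 1.39×10^-5
Swamee-Jain: f = 0.01693
h_f = f(L/D)V²/(2g) = 0.01693·(2220/0.108)·1.692²/(2·9.81) = 50.79 m
Δp = ρg·h_f = 792.0·9.81·50.79 = 394.6 kPa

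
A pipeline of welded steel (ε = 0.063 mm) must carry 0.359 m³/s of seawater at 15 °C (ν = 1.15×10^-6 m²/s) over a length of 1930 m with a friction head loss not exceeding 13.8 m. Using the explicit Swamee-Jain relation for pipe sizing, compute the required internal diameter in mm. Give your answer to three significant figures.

D ≈ 467 mm

Swamee-Jain (Type III): D = 0.66·[ε^1.25·(LQ²/(gh_f))^4.75 + ν·Q^9.4·(L/(gh_f))^5.2]^0.04
LQ²/(gh_f) = 1.837; L/(gh_f) = 14.26
Term 1 = ε^1.25·(…)^4.75 = 1.01×10^-4; Term 2 = ν·Q^9.4·(…)^5.2 = 7.58×10^-5
D = 0.66·(1.01×10^-4 + 7.58×10^-5)^0.04 = 0.4671 m = 467 mm
Check: V = 2.09 m/s, Re = 8.51×10^5, f = 0.01416, h_f = 13.1 m ≈ 13.8 m ✓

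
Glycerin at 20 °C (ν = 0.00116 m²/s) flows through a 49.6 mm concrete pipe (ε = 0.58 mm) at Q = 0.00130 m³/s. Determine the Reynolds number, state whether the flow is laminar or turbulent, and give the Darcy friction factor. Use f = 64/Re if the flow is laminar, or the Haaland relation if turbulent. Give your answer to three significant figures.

Re ≈ 28.8; laminar; f = 64/Re ≈ 2.22

V = 4Q/(πD²) = 0.6728 m/s
Re = VD/ν = 0.6728·0.0496/0.00116 = 28.8
Re < 2300 → laminar → f = 64/Re = 2.225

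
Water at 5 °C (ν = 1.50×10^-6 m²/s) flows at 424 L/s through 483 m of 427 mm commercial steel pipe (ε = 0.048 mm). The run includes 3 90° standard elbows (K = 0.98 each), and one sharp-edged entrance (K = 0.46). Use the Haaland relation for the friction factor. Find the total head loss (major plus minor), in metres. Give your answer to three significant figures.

H_L ≈ 8.44 m

V = 4Q/(πD²) = 2.961 m/s; V²/2g = 0.4468 m
Re = 8.43×10^5, ε/D = 1.12×10^-4 → f = 0.01369 (Haaland)
Major: h_f = f(L/D)·V²/2g = 0.01369·1131·0.4468 = 6.920 m
Minor: ΣK = 3.40; h_m = ΣK·V²/2g = 1.519 m
Total H_L = 6.920 + 1.519 = 8.439 m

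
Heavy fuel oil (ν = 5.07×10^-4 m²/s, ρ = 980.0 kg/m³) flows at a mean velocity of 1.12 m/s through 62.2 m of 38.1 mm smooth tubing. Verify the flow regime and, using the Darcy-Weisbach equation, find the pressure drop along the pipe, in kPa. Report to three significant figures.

Re = VD/ν = 1.12·0.03810/5.07×10^-4 = 84.2 → laminar (Re < 2300)
f = 64/Re = 0.7604
h_f = f(L/D)V²/(2g) = 0.7604·(62.2/0.03810)·1.12²/(2·9.81) = 79.37 m
Δp = ρg·h_f = 980.0·9.81·79.37 = 763.0 kPa

Δp ≈ 763 kPa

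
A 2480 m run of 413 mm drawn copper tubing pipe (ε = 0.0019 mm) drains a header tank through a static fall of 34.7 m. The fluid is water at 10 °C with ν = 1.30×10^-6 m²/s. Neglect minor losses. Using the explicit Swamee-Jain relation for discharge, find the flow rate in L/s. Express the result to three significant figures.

Q ≈ 416 L/s

Swamee-Jain (Type II): Q = -0.965·√(gD⁵h_f/L)·ln[ε/(3.7D) + √(3.17ν²L/(gD³h_f))]
√(gD⁵h_f/L) = √(9.81·0.413⁵·34.7/2480) = 0.04061
ε/(3.7D) = 1.24×10^-6; √(3.17ν²L/(gD³h_f)) = 2.35×10^-5
Q = -0.965·0.04061·ln(2.478×10^-5) = 0.4156 m³/s
Check: V = 3.10 m/s, Re = 9.86×10^5, f = 0.01175, h_f = 34.6 m ≈ 34.7 m ✓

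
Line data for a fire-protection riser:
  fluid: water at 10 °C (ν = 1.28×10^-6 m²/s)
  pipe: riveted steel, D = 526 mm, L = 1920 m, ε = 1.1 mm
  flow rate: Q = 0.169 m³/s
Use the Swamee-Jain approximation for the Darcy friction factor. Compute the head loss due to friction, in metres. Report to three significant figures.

V = 4Q/(πD²) = 4·0.169/(π·0.526²) = 0.7777 m/s
Re = VD/ν = 0.7777·0.526/1.28×10^-6 = 3.20×10^5 → turbulent
ε/D = 1.1/526 = 0.00209
Swamee-Jain: f = 0.02439
h_f = f(L/D)V²/(2g) = 0.02439·(1920/0.526)·0.7777²/(2·9.81) = 2.745 m

h_f ≈ 2.74 m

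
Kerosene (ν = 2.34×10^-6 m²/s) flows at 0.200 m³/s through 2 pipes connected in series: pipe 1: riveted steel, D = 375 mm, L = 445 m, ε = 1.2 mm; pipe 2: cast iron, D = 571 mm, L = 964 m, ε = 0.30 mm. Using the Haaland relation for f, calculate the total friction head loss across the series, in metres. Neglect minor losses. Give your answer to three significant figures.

H ≈ 6.36 m

Pipe 1: V = 1.811 m/s, Re = 2.90×10^5, ε/D = 0.00320, f = 0.02710, h_1 = f(L/D)V²/2g = 5.375 m
Pipe 2: V = 0.7810 m/s, Re = 1.91×10^5, ε/D = 5.25×10^-4, f = 0.01885, h_2 = f(L/D)V²/2g = 0.9893 m
Series → Q common, losses add: H = Σh = 6.364 m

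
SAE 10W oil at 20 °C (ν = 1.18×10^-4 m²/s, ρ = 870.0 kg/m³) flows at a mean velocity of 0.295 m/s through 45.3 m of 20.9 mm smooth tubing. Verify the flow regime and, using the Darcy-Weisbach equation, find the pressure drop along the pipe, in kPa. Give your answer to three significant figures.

Δp ≈ 101 kPa

Re = VD/ν = 0.295·0.02090/1.18×10^-4 = 52.2 → laminar (Re < 2300)
f = 64/Re = 1.225
h_f = f(L/D)V²/(2g) = 1.225·(45.3/0.02090)·0.295²/(2·9.81) = 11.78 m
Δp = ρg·h_f = 870.0·9.81·11.78 = 100.5 kPa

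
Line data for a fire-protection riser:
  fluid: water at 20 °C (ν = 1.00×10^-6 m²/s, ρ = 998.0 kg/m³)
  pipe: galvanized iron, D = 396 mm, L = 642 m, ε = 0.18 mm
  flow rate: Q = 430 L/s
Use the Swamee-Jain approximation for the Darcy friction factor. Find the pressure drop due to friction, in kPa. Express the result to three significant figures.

V = 4Q/(πD²) = 4·0.430/(π·0.396²) = 3.491 m/s
Re = VD/ν = 3.491·0.396/1.00×10^-6 = 1.38×10^6 → turbulent
ε/D = 0.18/396 = 4.55×10^-4
Swamee-Jain: f = 0.01683
h_f = f(L/D)V²/(2g) = 0.01683·(642/0.396)·3.491²/(2·9.81) = 16.95 m
Δp = ρg·h_f = 998.0·9.81·16.95 = 166.0 kPa

Δp ≈ 166 kPa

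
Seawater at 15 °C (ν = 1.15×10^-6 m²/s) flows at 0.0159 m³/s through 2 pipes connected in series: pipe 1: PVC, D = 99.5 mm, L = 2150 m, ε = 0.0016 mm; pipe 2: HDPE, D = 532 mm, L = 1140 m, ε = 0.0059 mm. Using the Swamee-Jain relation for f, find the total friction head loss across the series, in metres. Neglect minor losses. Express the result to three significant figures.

Pipe 1: V = 2.045 m/s, Re = 1.77×10^5, ε/D = 1.61×10^-5, f = 0.01605, h_1 = f(L/D)V²/2g = 73.90 m
Pipe 2: V = 0.07153 m/s, Re = 3.31×10^4, ε/D = 1.11×10^-5, f = 0.02287, h_2 = f(L/D)V²/2g = 0.01278 m
Series → Q common, losses add: H = Σh = 73.91 m

H ≈ 73.9 m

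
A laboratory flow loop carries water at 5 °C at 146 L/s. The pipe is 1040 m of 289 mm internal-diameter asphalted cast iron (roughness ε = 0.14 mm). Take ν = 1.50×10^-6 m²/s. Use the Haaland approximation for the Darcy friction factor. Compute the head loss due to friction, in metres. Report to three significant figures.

h_f ≈ 16.0 m

V = 4Q/(πD²) = 4·0.146/(π·0.289²) = 2.226 m/s
Re = VD/ν = 2.226·0.289/1.50×10^-6 = 4.29×10^5 → turbulent
ε/D = 0.14/289 = 4.84×10^-4
Haaland: f = 0.01761
h_f = f(L/D)V²/(2g) = 0.01761·(1040/0.289)·2.226²/(2·9.81) = 16.00 m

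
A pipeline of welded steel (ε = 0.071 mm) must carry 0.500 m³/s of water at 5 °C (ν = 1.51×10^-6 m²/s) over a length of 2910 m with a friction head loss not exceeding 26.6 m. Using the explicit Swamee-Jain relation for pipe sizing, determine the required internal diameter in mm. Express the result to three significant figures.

Swamee-Jain (Type III): D = 0.66·[ε^1.25·(LQ²/(gh_f))^4.75 + ν·Q^9.4·(L/(gh_f))^5.2]^0.04
LQ²/(gh_f) = 2.788; L/(gh_f) = 11.15
Term 1 = ε^1.25·(…)^4.75 = 8.50×10^-4; Term 2 = ν·Q^9.4·(…)^5.2 = 6.24×10^-4
D = 0.66·(8.50×10^-4 + 6.24×10^-4)^0.04 = 0.5085 m = 508 mm
Check: V = 2.46 m/s, Re = 8.29×10^5, f = 0.01425, h_f = 25.2 m ≈ 26.6 m ✓

D ≈ 508 mm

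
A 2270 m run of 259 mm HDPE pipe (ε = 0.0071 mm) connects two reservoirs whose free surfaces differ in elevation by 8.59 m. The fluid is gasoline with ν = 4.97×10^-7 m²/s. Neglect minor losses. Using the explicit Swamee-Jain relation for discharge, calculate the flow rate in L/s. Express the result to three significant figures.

Q ≈ 63.9 L/s

Swamee-Jain (Type II): Q = -0.965·√(gD⁵h_f/L)·ln[ε/(3.7D) + √(3.17ν²L/(gD³h_f))]
√(gD⁵h_f/L) = √(9.81·0.259⁵·8.59/2270) = 0.006578
ε/(3.7D) = 7.41×10^-6; √(3.17ν²L/(gD³h_f)) = 3.48×10^-5
Q = -0.965·0.006578·ln(4.225×10^-5) = 0.06393 m³/s
Check: V = 1.21 m/s, Re = 6.32×10^5, f = 0.01305, h_f = 8.58 m ≈ 8.59 m ✓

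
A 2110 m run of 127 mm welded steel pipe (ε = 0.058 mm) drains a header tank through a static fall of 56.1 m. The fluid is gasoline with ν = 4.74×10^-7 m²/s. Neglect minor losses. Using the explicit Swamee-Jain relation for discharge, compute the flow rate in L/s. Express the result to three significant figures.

Swamee-Jain (Type II): Q = -0.965·√(gD⁵h_f/L)·ln[ε/(3.7D) + √(3.17ν²L/(gD³h_f))]
√(gD⁵h_f/L) = √(9.81·0.127⁵·56.1/2110) = 0.002936
ε/(3.7D) = 1.23×10^-4; √(3.17ν²L/(gD³h_f)) = 3.65×10^-5
Q = -0.965·0.002936·ln(1.599×10^-4) = 0.02476 m³/s
Check: V = 1.95 m/s, Re = 5.24×10^5, f = 0.01746, h_f = 56.5 m ≈ 56.1 m ✓

Q ≈ 24.8 L/s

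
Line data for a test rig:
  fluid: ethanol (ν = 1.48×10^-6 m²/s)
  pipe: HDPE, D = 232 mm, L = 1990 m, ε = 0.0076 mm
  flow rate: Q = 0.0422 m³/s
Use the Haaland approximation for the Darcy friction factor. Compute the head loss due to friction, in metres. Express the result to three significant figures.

V = 4Q/(πD²) = 4·0.0422/(π·0.232²) = 0.9983 m/s
Re = VD/ν = 0.9983·0.232/1.48×10^-6 = 1.56×10^5 → turbulent
ε/D = 0.0076/232 = 3.28×10^-5
Haaland: f = 0.01645
h_f = f(L/D)V²/(2g) = 0.01645·(1990/0.232)·0.9983²/(2·9.81) = 7.165 m

h_f ≈ 7.17 m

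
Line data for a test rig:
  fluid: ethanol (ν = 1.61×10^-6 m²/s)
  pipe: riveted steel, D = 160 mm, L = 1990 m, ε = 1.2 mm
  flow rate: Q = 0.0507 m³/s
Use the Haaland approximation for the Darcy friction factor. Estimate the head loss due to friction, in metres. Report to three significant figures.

V = 4Q/(πD²) = 4·0.0507/(π·0.160²) = 2.522 m/s
Re = VD/ν = 2.522·0.160/1.61×10^-6 = 2.51×10^5 → turbulent
ε/D = 1.2/160 = 0.00750
Haaland: f = 0.03481
h_f = f(L/D)V²/(2g) = 0.03481·(1990/0.160)·2.522²/(2·9.81) = 140.3 m

h_f ≈ 140 m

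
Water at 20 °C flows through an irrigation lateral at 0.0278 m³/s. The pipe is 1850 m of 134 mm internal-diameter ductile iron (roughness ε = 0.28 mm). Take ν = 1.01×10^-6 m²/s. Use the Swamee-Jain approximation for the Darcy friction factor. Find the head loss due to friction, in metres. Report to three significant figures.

h_f ≈ 67.0 m

V = 4Q/(πD²) = 4·0.0278/(π·0.134²) = 1.971 m/s
Re = VD/ν = 1.971·0.134/1.01×10^-6 = 2.62×10^5 → turbulent
ε/D = 0.28/134 = 0.00209
Swamee-Jain: f = 0.02452
h_f = f(L/D)V²/(2g) = 0.02452·(1850/0.134)·1.971²/(2·9.81) = 67.05 m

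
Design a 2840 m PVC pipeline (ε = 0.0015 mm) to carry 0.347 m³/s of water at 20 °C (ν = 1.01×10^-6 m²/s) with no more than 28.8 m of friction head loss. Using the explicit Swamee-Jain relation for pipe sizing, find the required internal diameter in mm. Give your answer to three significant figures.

D ≈ 413 mm

Swamee-Jain (Type III): D = 0.66·[ε^1.25·(LQ²/(gh_f))^4.75 + ν·Q^9.4·(L/(gh_f))^5.2]^0.04
LQ²/(gh_f) = 1.210; L/(gh_f) = 10.05
Term 1 = ε^1.25·(…)^4.75 = 1.30×10^-7; Term 2 = ν·Q^9.4·(…)^5.2 = 7.86×10^-6
D = 0.66·(1.30×10^-7 + 7.86×10^-6)^0.04 = 0.4127 m = 413 mm
Check: V = 2.59 m/s, Re = 1.06×10^6, f = 0.01159, h_f = 27.4 m ≈ 28.8 m ✓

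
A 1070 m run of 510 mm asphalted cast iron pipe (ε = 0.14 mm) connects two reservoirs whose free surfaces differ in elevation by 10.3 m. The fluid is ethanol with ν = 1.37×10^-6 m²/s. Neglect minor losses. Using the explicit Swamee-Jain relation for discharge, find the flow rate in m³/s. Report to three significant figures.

Q ≈ 0.510 m³/s

Swamee-Jain (Type II): Q = -0.965·√(gD⁵h_f/L)·ln[ε/(3.7D) + √(3.17ν²L/(gD³h_f))]
√(gD⁵h_f/L) = √(9.81·0.510⁵·10.3/1070) = 0.05708
ε/(3.7D) = 7.42×10^-5; √(3.17ν²L/(gD³h_f)) = 2.18×10^-5
Q = -0.965·0.05708·ln(9.599×10^-5) = 0.5096 m³/s
Check: V = 2.49 m/s, Re = 9.29×10^5, f = 0.01558, h_f = 10.4 m ≈ 10.3 m ✓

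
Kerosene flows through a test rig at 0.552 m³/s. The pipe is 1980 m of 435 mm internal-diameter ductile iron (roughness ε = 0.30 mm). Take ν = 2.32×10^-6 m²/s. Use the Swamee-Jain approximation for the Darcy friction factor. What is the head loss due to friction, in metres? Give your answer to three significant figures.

V = 4Q/(πD²) = 4·0.552/(π·0.435²) = 3.714 m/s
Re = VD/ν = 3.714·0.435/2.32×10^-6 = 6.96×10^5 → turbulent
ε/D = 0.30/435 = 6.90×10^-4
Swamee-Jain: f = 0.01865
h_f = f(L/D)V²/(2g) = 0.01865·(1980/0.435)·3.714²/(2·9.81) = 59.68 m

h_f ≈ 59.7 m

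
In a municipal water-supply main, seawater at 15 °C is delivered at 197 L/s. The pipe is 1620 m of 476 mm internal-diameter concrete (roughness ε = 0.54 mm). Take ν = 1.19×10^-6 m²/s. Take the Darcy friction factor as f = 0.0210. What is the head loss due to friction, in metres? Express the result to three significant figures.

h_f ≈ 4.46 m

V = 4Q/(πD²) = 4·0.197/(π·0.476²) = 1.107 m/s
h_f = f(L/D)V²/(2g) = 0.02100·(1620/0.476)·1.107²/(2·9.81) = 4.464 m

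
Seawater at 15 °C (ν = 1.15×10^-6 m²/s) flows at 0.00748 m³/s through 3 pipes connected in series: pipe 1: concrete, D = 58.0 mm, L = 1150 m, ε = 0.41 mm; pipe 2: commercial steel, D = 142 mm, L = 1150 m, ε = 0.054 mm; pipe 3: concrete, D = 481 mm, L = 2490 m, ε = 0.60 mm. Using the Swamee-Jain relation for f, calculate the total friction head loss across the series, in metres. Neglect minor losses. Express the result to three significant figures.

Pipe 1: V = 2.831 m/s, Re = 1.43×10^5, ε/D = 0.00707, f = 0.03455, h_1 = f(L/D)V²/2g = 279.9 m
Pipe 2: V = 0.4723 m/s, Re = 5.83×10^4, ε/D = 3.80×10^-4, f = 0.02162, h_2 = f(L/D)V²/2g = 1.991 m
Pipe 3: V = 0.04116 m/s, Re = 1.72×10^4, ε/D = 0.00125, f = 0.02946, h_3 = f(L/D)V²/2g = 0.01317 m
Series → Q common, losses add: H = Σh = 281.9 m

H ≈ 282 m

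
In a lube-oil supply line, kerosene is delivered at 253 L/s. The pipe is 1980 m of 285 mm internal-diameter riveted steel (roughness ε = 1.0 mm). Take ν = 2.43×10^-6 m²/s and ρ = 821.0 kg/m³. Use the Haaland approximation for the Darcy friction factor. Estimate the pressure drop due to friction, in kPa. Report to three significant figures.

Δp ≈ 1240 kPa

V = 4Q/(πD²) = 4·0.253/(π·0.285²) = 3.966 m/s
Re = VD/ν = 3.966·0.285/2.43×10^-6 = 4.65×10^5 → turbulent
ε/D = 1.0/285 = 0.00351
Haaland: f = 0.02765
h_f = f(L/D)V²/(2g) = 0.02765·(1980/0.285)·3.966²/(2·9.81) = 154.0 m
Δp = ρg·h_f = 821.0·9.81·154.0 = 1240 kPa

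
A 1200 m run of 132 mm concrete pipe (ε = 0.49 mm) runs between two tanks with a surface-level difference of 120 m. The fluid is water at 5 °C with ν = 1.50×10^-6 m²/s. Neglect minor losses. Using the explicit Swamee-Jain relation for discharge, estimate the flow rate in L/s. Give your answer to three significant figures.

Q ≈ 41.4 L/s

Swamee-Jain (Type II): Q = -0.965·√(gD⁵h_f/L)·ln[ε/(3.7D) + √(3.17ν²L/(gD³h_f))]
√(gD⁵h_f/L) = √(9.81·0.132⁵·120/1200) = 0.006270
ε/(3.7D) = 0.00100; √(3.17ν²L/(gD³h_f)) = 5.62×10^-5
Q = -0.965·0.006270·ln(0.001060) = 0.04145 m³/s
Check: V = 3.03 m/s, Re = 2.67×10^5, f = 0.02839, h_f = 121 m ≈ 120 m ✓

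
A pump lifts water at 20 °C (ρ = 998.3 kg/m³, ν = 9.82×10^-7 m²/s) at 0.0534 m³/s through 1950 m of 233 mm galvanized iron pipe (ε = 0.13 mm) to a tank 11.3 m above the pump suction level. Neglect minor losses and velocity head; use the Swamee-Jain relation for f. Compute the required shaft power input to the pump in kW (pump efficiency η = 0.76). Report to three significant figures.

P_shaft ≈ 16.4 kW

V = 4Q/(πD²) = 1.252 m/s; Re = 2.97×10^5; ε/D = 5.58×10^-4; f = 0.01867
h_f = f(L/D)V²/2g = 12.49 m
Total head H = z + h_f = 11.3 + 12.49 = 23.79 m
P_hyd = ρgQH = 998.3·9.81·0.0534·23.79 = 12.44 kW
P_shaft = P_hyd/η = 12.44/0.76 = 16.37 kW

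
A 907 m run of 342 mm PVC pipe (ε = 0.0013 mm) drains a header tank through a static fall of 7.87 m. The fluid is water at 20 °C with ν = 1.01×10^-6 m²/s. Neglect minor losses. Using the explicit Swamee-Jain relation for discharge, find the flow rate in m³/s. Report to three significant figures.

Swamee-Jain (Type II): Q = -0.965·√(gD⁵h_f/L)·ln[ε/(3.7D) + √(3.17ν²L/(gD³h_f))]
√(gD⁵h_f/L) = √(9.81·0.342⁵·7.87/907) = 0.01996
ε/(3.7D) = 1.03×10^-6; √(3.17ν²L/(gD³h_f)) = 3.08×10^-5
Q = -0.965·0.01996·ln(3.184×10^-5) = 0.1994 m³/s
Check: V = 2.17 m/s, Re = 7.35×10^5, f = 0.01231, h_f = 7.84 m ≈ 7.87 m ✓

Q ≈ 0.199 m³/s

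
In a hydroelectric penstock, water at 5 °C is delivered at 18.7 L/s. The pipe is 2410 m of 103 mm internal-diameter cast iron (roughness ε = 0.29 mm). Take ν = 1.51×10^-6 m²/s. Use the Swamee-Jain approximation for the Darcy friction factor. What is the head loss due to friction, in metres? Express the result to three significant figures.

h_f ≈ 161 m

V = 4Q/(πD²) = 4·0.0187/(π·0.103²) = 2.244 m/s
Re = VD/ν = 2.244·0.103/1.51×10^-6 = 1.53×10^5 → turbulent
ε/D = 0.29/103 = 0.00282
Swamee-Jain: f = 0.02682
h_f = f(L/D)V²/(2g) = 0.02682·(2410/0.103)·2.244²/(2·9.81) = 161.1 m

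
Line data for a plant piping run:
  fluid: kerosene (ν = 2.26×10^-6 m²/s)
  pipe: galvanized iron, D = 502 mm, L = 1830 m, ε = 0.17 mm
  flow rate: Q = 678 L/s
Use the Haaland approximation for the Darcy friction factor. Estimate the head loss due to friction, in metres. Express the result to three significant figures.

h_f ≈ 35.1 m

V = 4Q/(πD²) = 4·0.678/(π·0.502²) = 3.426 m/s
Re = VD/ν = 3.426·0.502/2.26×10^-6 = 7.61×10^5 → turbulent
ε/D = 0.17/502 = 3.39×10^-4
Haaland: f = 0.01611
h_f = f(L/D)V²/(2g) = 0.01611·(1830/0.502)·3.426²/(2·9.81) = 35.13 m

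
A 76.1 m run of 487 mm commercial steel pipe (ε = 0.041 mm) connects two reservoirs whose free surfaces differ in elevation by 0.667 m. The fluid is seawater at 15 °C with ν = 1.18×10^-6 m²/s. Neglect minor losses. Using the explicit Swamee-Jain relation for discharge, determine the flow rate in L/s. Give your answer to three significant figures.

Q ≈ 470 L/s

Swamee-Jain (Type II): Q = -0.965·√(gD⁵h_f/L)·ln[ε/(3.7D) + √(3.17ν²L/(gD³h_f))]
√(gD⁵h_f/L) = √(9.81·0.487⁵·0.667/76.1) = 0.04853
ε/(3.7D) = 2.28×10^-5; √(3.17ν²L/(gD³h_f)) = 2.11×10^-5
Q = -0.965·0.04853·ln(4.384×10^-5) = 0.4700 m³/s
Check: V = 2.52 m/s, Re = 1.04×10^6, f = 0.01322, h_f = 0.670 m ≈ 0.667 m ✓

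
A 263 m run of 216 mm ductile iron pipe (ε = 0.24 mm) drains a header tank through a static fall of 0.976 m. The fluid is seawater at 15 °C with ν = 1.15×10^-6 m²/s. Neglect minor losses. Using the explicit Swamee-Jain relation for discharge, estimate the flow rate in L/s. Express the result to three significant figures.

Swamee-Jain (Type II): Q = -0.965·√(gD⁵h_f/L)·ln[ε/(3.7D) + √(3.17ν²L/(gD³h_f))]
√(gD⁵h_f/L) = √(9.81·0.216⁵·0.976/263) = 0.004137
ε/(3.7D) = 3.00×10^-4; √(3.17ν²L/(gD³h_f)) = 1.07×10^-4
Q = -0.965·0.004137·ln(4.072×10^-4) = 0.03117 m³/s
Check: V = 0.851 m/s, Re = 1.60×10^5, f = 0.02192, h_f = 0.984 m ≈ 0.976 m ✓

Q ≈ 31.2 L/s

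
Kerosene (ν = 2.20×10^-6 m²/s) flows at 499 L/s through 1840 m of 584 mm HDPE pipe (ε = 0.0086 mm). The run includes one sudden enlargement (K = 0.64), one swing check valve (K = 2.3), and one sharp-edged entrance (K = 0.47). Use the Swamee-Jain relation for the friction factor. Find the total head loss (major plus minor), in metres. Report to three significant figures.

H_L ≈ 8.04 m

V = 4Q/(πD²) = 1.863 m/s; V²/2g = 0.1769 m
Re = 4.95×10^5, ε/D = 1.47×10^-5 → f = 0.01335 (Swamee-Jain)
Major: h_f = f(L/D)·V²/2g = 0.01335·3151·0.1769 = 7.440 m
Minor: ΣK = 3.41; h_m = ΣK·V²/2g = 0.6031 m
Total H_L = 7.440 + 0.6031 = 8.043 m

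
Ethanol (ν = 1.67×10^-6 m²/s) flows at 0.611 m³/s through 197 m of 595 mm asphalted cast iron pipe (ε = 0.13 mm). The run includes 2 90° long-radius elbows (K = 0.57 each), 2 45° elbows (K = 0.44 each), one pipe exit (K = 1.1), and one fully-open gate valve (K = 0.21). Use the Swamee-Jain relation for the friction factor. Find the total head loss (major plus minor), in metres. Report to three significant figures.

H_L ≈ 2.06 m

V = 4Q/(πD²) = 2.197 m/s; V²/2g = 0.2461 m
Re = 7.83×10^5, ε/D = 2.18×10^-4 → f = 0.01518 (Swamee-Jain)
Major: h_f = f(L/D)·V²/2g = 0.01518·331.1·0.2461 = 1.237 m
Minor: ΣK = 3.33; h_m = ΣK·V²/2g = 0.8196 m
Total H_L = 1.237 + 0.8196 = 2.057 m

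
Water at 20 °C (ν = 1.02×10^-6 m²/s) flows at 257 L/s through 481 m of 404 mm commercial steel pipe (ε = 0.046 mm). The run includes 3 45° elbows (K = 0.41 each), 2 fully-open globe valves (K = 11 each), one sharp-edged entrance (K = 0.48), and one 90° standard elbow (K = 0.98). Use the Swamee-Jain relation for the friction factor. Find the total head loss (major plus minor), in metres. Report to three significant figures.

H_L ≈ 8.47 m

V = 4Q/(πD²) = 2.005 m/s; V²/2g = 0.2049 m
Re = 7.94×10^5, ε/D = 1.14×10^-4 → f = 0.01397 (Swamee-Jain)
Major: h_f = f(L/D)·V²/2g = 0.01397·1191·0.2049 = 3.408 m
Minor: ΣK = 24.7; h_m = ΣK·V²/2g = 5.058 m
Total H_L = 3.408 + 5.058 = 8.466 m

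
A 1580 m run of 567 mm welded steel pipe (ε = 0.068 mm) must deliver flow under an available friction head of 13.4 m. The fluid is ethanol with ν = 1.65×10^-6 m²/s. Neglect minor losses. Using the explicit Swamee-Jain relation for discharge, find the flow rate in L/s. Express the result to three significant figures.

Q ≈ 659 L/s

Swamee-Jain (Type II): Q = -0.965·√(gD⁵h_f/L)·ln[ε/(3.7D) + √(3.17ν²L/(gD³h_f))]
√(gD⁵h_f/L) = √(9.81·0.567⁵·13.4/1580) = 0.06983
ε/(3.7D) = 3.24×10^-5; √(3.17ν²L/(gD³h_f)) = 2.39×10^-5
Q = -0.965·0.06983·ln(5.627×10^-5) = 0.6594 m³/s
Check: V = 2.61 m/s, Re = 8.97×10^5, f = 0.01391, h_f = 13.5 m ≈ 13.4 m ✓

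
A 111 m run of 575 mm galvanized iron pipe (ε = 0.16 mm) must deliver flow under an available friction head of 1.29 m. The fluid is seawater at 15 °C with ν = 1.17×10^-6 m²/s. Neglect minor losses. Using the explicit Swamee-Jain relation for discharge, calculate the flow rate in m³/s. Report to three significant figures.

Q ≈ 0.762 m³/s

Swamee-Jain (Type II): Q = -0.965·√(gD⁵h_f/L)·ln[ε/(3.7D) + √(3.17ν²L/(gD³h_f))]
√(gD⁵h_f/L) = √(9.81·0.575⁵·1.29/111) = 0.08465
ε/(3.7D) = 7.52×10^-5; √(3.17ν²L/(gD³h_f)) = 1.41×10^-5
Q = -0.965·0.08465·ln(8.936×10^-5) = 0.7616 m³/s
Check: V = 2.93 m/s, Re = 1.44×10^6, f = 0.01533, h_f = 1.30 m ≈ 1.29 m ✓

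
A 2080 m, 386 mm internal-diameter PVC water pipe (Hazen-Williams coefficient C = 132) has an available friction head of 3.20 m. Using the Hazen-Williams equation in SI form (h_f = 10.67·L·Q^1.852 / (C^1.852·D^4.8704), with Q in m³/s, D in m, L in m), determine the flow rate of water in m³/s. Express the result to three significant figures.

Q ≈ 0.0911 m³/s

Rearranging: Q = [h_f·C^1.852·D^4.8704 / (10.67·L)]^(1/1.852)
Q = [3.20·132^1.852·0.386^4.8704 / (10.67·2080)]^0.540 = 0.09107 m³/s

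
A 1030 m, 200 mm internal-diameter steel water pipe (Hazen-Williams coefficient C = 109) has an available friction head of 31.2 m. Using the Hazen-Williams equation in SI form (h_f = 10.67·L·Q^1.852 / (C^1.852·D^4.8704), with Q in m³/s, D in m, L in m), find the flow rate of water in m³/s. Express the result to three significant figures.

Q ≈ 0.0667 m³/s

Rearranging: Q = [h_f·C^1.852·D^4.8704 / (10.67·L)]^(1/1.852)
Q = [31.2·109^1.852·0.200^4.8704 / (10.67·1030)]^0.540 = 0.06669 m³/s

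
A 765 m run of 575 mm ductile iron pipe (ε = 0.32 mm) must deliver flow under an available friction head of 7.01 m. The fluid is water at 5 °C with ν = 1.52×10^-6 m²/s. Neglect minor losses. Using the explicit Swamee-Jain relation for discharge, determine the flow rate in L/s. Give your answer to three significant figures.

Swamee-Jain (Type II): Q = -0.965·√(gD⁵h_f/L)·ln[ε/(3.7D) + √(3.17ν²L/(gD³h_f))]
√(gD⁵h_f/L) = √(9.81·0.575⁵·7.01/765) = 0.07517
ε/(3.7D) = 1.50×10^-4; √(3.17ν²L/(gD³h_f)) = 2.07×10^-5
Q = -0.965·0.07517·ln(1.711×10^-4) = 0.6291 m³/s
Check: V = 2.42 m/s, Re = 9.17×10^5, f = 0.01771, h_f = 7.05 m ≈ 7.01 m ✓

Q ≈ 629 L/s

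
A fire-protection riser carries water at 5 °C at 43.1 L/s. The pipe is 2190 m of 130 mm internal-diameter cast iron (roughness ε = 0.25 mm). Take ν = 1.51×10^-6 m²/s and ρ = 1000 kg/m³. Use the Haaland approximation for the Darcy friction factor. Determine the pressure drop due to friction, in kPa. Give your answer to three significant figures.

V = 4Q/(πD²) = 4·0.0431/(π·0.130²) = 3.247 m/s
Re = VD/ν = 3.247·0.130/1.51×10^-6 = 2.80×10^5 → turbulent
ε/D = 0.25/130 = 0.00192
Haaland: f = 0.02381
h_f = f(L/D)V²/(2g) = 0.02381·(2190/0.130)·3.247²/(2·9.81) = 215.5 m
Δp = ρg·h_f = 1000·9.81·215.5 = 2114 kPa

Δp ≈ 2110 kPa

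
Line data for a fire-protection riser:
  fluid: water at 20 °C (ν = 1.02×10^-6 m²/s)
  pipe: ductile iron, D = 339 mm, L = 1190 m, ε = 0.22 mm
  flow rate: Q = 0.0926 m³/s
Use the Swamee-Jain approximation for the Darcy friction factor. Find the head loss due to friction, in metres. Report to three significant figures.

V = 4Q/(πD²) = 4·0.0926/(π·0.339²) = 1.026 m/s
Re = VD/ν = 1.026·0.339/1.02×10^-6 = 3.41×10^5 → turbulent
ε/D = 0.22/339 = 6.49×10^-4
Swamee-Jain: f = 0.01899
h_f = f(L/D)V²/(2g) = 0.01899·(1190/0.339)·1.026²/(2·9.81) = 3.577 m

h_f ≈ 3.58 m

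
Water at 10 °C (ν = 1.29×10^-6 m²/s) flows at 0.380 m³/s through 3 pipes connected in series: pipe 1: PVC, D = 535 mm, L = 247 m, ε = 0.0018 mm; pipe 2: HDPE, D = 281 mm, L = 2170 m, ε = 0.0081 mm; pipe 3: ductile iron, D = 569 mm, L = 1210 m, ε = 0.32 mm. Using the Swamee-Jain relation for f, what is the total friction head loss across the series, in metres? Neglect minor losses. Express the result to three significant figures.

Pipe 1: V = 1.690 m/s, Re = 7.01×10^5, ε/D = 3.36×10^-6, f = 0.01240, h_1 = f(L/D)V²/2g = 0.8338 m
Pipe 2: V = 6.127 m/s, Re = 1.33×10^6, ε/D = 2.88×10^-5, f = 0.01184, h_2 = f(L/D)V²/2g = 175.0 m
Pipe 3: V = 1.494 m/s, Re = 6.59×10^5, ε/D = 5.62×10^-4, f = 0.01795, h_3 = f(L/D)V²/2g = 4.344 m
Series → Q common, losses add: H = Σh = 180.2 m

H ≈ 180 m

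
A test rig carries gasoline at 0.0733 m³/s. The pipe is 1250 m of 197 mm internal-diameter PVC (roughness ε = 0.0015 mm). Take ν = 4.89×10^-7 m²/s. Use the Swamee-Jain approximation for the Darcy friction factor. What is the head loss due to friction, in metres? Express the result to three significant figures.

h_f ≈ 22.2 m

V = 4Q/(πD²) = 4·0.0733/(π·0.197²) = 2.405 m/s
Re = VD/ν = 2.405·0.197/4.89×10^-7 = 9.69×10^5 → turbulent
ε/D = 0.0015/197 = 7.61×10^-6
Swamee-Jain: f = 0.01185
h_f = f(L/D)V²/(2g) = 0.01185·(1250/0.197)·2.405²/(2·9.81) = 22.17 m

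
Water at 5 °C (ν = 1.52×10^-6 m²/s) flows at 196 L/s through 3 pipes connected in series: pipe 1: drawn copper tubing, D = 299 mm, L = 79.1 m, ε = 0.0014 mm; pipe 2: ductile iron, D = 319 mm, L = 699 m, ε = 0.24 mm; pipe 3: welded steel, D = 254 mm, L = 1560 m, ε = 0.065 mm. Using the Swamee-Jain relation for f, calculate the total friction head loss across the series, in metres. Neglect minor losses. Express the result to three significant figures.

H ≈ 87.9 m

Pipe 1: V = 2.791 m/s, Re = 5.49×10^5, ε/D = 4.68×10^-6, f = 0.01295, h_1 = f(L/D)V²/2g = 1.361 m
Pipe 2: V = 2.452 m/s, Re = 5.15×10^5, ε/D = 7.52×10^-4, f = 0.01917, h_2 = f(L/D)V²/2g = 12.88 m
Pipe 3: V = 3.868 m/s, Re = 6.46×10^5, ε/D = 2.56×10^-4, f = 0.01573, h_3 = f(L/D)V²/2g = 73.66 m
Series → Q common, losses add: H = Σh = 87.89 m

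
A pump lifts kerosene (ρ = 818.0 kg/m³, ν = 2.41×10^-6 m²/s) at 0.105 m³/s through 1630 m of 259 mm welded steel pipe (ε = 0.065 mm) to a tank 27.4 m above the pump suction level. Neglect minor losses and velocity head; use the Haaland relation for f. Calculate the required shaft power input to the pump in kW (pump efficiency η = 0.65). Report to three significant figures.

V = 4Q/(πD²) = 1.993 m/s; Re = 2.14×10^5; ε/D = 2.51×10^-4; f = 0.01706
h_f = f(L/D)V²/2g = 21.74 m
Total head H = z + h_f = 27.4 + 21.74 = 49.14 m
P_hyd = ρgQH = 818.0·9.81·0.105·49.14 = 41.40 kW
P_shaft = P_hyd/η = 41.40/0.65 = 63.70 kW

P_shaft ≈ 63.7 kW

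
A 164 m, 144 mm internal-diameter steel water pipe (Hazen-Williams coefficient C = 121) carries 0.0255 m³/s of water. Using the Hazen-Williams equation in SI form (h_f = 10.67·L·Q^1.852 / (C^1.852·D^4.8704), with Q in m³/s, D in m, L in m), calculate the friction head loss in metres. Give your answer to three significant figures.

h_f ≈ 3.42 m

h_f = 10.67·164·0.0255^1.852 / (121^1.852·0.144^4.8704) = 3.418 m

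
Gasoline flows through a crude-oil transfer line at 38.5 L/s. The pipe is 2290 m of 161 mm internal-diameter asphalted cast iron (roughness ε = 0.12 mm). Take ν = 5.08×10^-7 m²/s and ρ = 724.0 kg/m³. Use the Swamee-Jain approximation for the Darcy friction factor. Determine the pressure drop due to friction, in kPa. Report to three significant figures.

Δp ≈ 351 kPa

V = 4Q/(πD²) = 4·0.0385/(π·0.161²) = 1.891 m/s
Re = VD/ν = 1.891·0.161/5.08×10^-7 = 5.99×10^5 → turbulent
ε/D = 0.12/161 = 7.45×10^-4
Swamee-Jain: f = 0.01904
h_f = f(L/D)V²/(2g) = 0.01904·(2290/0.161)·1.891²/(2·9.81) = 49.35 m
Δp = ρg·h_f = 724.0·9.81·49.35 = 350.5 kPa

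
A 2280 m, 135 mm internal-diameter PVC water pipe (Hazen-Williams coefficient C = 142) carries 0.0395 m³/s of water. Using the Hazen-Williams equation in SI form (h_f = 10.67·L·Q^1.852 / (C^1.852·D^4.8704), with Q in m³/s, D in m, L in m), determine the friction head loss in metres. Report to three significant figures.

h_f = 10.67·2280·0.0395^1.852 / (142^1.852·0.135^4.8704) = 108.8 m

h_f ≈ 109 m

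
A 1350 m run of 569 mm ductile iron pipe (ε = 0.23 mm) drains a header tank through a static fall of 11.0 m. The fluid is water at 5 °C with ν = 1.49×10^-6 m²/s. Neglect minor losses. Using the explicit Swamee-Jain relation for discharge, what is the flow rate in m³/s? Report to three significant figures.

Swamee-Jain (Type II): Q = -0.965·√(gD⁵h_f/L)·ln[ε/(3.7D) + √(3.17ν²L/(gD³h_f))]
√(gD⁵h_f/L) = √(9.81·0.569⁵·11.0/1350) = 0.06905
ε/(3.7D) = 1.09×10^-4; √(3.17ν²L/(gD³h_f)) = 2.19×10^-5
Q = -0.965·0.06905·ln(1.311×10^-4) = 0.5956 m³/s
Check: V = 2.34 m/s, Re = 8.95×10^5, f = 0.01668, h_f = 11.1 m ≈ 11.0 m ✓

Q ≈ 0.596 m³/s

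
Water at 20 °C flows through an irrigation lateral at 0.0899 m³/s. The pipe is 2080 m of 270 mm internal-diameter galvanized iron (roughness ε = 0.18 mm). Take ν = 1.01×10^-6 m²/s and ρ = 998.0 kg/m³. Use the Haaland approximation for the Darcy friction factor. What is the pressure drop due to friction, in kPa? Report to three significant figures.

Δp ≈ 177 kPa

V = 4Q/(πD²) = 4·0.0899/(π·0.270²) = 1.570 m/s
Re = VD/ν = 1.570·0.270/1.01×10^-6 = 4.20×10^5 → turbulent
ε/D = 0.18/270 = 6.67×10^-4
Haaland: f = 0.01868
h_f = f(L/D)V²/(2g) = 0.01868·(2080/0.270)·1.570²/(2·9.81) = 18.09 m
Δp = ρg·h_f = 998.0·9.81·18.09 = 177.1 kPa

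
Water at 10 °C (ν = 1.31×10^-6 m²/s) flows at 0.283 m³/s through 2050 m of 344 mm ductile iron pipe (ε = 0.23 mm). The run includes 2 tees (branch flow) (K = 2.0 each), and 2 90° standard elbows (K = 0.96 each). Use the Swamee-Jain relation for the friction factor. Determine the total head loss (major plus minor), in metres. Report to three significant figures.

H_L ≈ 54.8 m

V = 4Q/(πD²) = 3.045 m/s; V²/2g = 0.4726 m
Re = 8.00×10^5, ε/D = 6.69×10^-4 → f = 0.01845 (Swamee-Jain)
Major: h_f = f(L/D)·V²/2g = 0.01845·5959·0.4726 = 51.97 m
Minor: ΣK = 5.92; h_m = ΣK·V²/2g = 2.798 m
Total H_L = 51.97 + 2.798 = 54.77 m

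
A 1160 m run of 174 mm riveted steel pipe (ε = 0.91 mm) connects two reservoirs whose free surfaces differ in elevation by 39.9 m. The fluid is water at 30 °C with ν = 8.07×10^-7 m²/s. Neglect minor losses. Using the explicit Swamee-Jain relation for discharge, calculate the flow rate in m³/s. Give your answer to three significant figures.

Q ≈ 0.0463 m³/s

Swamee-Jain (Type II): Q = -0.965·√(gD⁵h_f/L)·ln[ε/(3.7D) + √(3.17ν²L/(gD³h_f))]
√(gD⁵h_f/L) = √(9.81·0.174⁵·39.9/1160) = 0.007336
ε/(3.7D) = 0.00141; √(3.17ν²L/(gD³h_f)) = 3.41×10^-5
Q = -0.965·0.007336·ln(0.001448) = 0.04628 m³/s
Check: V = 1.95 m/s, Re = 4.20×10^5, f = 0.03111, h_f = 40.1 m ≈ 39.9 m ✓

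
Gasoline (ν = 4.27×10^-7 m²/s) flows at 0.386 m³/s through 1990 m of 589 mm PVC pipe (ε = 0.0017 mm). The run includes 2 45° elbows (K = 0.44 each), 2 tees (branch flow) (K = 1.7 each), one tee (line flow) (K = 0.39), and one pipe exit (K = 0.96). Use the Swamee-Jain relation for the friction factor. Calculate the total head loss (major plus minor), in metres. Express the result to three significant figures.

V = 4Q/(πD²) = 1.417 m/s; V²/2g = 0.1023 m
Re = 1.95×10^6, ε/D = 2.89×10^-6 → f = 0.01051 (Swamee-Jain)
Major: h_f = f(L/D)·V²/2g = 0.01051·3379·0.1023 = 3.633 m
Minor: ΣK = 5.63; h_m = ΣK·V²/2g = 0.5759 m
Total H_L = 3.633 + 0.5759 = 4.209 m

H_L ≈ 4.21 m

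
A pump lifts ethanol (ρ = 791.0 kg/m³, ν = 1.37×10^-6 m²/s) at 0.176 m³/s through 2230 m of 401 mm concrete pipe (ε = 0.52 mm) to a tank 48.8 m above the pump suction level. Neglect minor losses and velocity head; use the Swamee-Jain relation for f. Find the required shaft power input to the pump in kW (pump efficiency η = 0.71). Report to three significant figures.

V = 4Q/(πD²) = 1.394 m/s; Re = 4.08×10^5; ε/D = 0.00130; f = 0.02168
h_f = f(L/D)V²/2g = 11.93 m
Total head H = z + h_f = 48.8 + 11.93 = 60.73 m
P_hyd = ρgQH = 791.0·9.81·0.176·60.73 = 82.94 kW
P_shaft = P_hyd/η = 82.94/0.71 = 116.8 kW

P_shaft ≈ 117 kW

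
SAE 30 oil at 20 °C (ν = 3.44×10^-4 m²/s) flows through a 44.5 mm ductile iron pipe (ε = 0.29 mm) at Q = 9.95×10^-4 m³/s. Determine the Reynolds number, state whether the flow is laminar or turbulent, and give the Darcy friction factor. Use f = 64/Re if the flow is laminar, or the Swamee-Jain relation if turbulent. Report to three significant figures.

Re ≈ 82.8; laminar; f = 64/Re ≈ 0.773

V = 4Q/(πD²) = 0.6398 m/s
Re = VD/ν = 0.6398·0.0445/3.44×10^-4 = 82.8
Re < 2300 → laminar → f = 64/Re = 0.7733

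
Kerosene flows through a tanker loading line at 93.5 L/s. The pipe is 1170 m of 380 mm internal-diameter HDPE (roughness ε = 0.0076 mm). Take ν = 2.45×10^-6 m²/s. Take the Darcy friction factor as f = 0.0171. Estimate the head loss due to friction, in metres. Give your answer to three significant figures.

h_f ≈ 1.82 m

V = 4Q/(πD²) = 4·0.0935/(π·0.380²) = 0.8244 m/s
h_f = f(L/D)V²/(2g) = 0.01710·(1170/0.380)·0.8244²/(2·9.81) = 1.824 m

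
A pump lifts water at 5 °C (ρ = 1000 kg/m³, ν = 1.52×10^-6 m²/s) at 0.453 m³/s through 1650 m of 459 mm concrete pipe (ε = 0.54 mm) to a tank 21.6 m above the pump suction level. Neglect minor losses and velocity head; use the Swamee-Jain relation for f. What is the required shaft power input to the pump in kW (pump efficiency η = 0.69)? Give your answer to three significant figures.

V = 4Q/(πD²) = 2.738 m/s; Re = 8.27×10^5; ε/D = 0.00118; f = 0.02086
h_f = f(L/D)V²/2g = 28.64 m
Total head H = z + h_f = 21.6 + 28.64 = 50.24 m
P_hyd = ρgQH = 1000·9.81·0.453·50.24 = 223.3 kW
P_shaft = P_hyd/η = 223.3/0.69 = 323.6 kW

P_shaft ≈ 324 kW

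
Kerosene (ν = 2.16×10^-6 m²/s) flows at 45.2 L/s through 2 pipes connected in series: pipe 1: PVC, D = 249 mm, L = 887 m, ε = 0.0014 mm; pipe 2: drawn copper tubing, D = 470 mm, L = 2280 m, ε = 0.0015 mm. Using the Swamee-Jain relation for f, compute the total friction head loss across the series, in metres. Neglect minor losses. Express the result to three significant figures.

H ≈ 3.10 m

Pipe 1: V = 0.9282 m/s, Re = 1.07×10^5, ε/D = 5.62×10^-6, f = 0.01765, h_1 = f(L/D)V²/2g = 2.761 m
Pipe 2: V = 0.2605 m/s, Re = 5.67×10^4, ε/D = 3.19×10^-6, f = 0.02020, h_2 = f(L/D)V²/2g = 0.3390 m
Series → Q common, losses add: H = Σh = 3.100 m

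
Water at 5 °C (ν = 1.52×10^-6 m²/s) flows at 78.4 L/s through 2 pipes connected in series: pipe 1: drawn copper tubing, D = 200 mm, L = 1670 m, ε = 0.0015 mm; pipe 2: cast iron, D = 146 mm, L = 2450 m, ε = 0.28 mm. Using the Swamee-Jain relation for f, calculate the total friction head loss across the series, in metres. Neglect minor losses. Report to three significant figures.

Pipe 1: V = 2.496 m/s, Re = 3.28×10^5, ε/D = 7.50×10^-6, f = 0.01423, h_1 = f(L/D)V²/2g = 37.71 m
Pipe 2: V = 4.683 m/s, Re = 4.50×10^5, ε/D = 0.00192, f = 0.02370, h_2 = f(L/D)V²/2g = 444.6 m
Series → Q common, losses add: H = Σh = 482.3 m

H ≈ 482 m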